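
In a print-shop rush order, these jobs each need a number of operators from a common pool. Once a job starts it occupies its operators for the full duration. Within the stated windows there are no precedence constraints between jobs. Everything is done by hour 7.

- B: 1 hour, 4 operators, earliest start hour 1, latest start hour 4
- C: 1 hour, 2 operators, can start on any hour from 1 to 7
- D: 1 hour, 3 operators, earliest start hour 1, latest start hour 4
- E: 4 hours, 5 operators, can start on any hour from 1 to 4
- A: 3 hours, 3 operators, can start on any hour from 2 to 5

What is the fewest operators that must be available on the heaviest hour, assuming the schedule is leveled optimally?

Early-start (B@1, C@1, D@1, E@1, A@2) gives peak 14: h1:14  h2:8  h3:8  h4:8  h5:0  h6:0  h7:0.
Shift D→2, E→2, A→3.
Schedule B@1, C@1, D@2, E@2, A@3: h1:6  h2:8  h3:8  h4:8  h5:8  h6:0  h7:0 — peak 8.

8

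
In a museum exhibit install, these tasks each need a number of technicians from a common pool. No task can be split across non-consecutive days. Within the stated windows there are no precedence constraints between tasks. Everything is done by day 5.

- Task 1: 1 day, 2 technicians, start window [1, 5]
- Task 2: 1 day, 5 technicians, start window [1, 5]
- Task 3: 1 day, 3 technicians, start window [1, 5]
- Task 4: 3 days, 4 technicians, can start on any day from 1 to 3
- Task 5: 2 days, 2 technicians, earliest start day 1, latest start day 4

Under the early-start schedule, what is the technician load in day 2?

6

At early start, day 2 has: Task 4, Task 5.
Demand: 4 + 2 = 6.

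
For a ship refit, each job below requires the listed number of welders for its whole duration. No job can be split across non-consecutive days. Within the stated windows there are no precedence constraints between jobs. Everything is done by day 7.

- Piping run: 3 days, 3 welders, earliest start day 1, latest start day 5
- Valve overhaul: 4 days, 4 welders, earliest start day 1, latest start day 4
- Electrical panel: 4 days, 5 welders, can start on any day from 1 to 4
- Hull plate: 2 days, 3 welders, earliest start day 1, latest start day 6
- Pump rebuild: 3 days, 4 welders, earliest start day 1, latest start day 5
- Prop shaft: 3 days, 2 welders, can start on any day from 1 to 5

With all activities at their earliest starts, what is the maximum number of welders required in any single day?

21

Early-start schedule: Piping run@1, Valve overhaul@1, Electrical panel@1, Hull plate@1, Pump rebuild@1, Prop shaft@1.
Load per day: day 1: 21, day 2: 21, day 3: 18, day 4: 9, day 5: 0, day 6: 0, day 7: 0.
Peak is 21.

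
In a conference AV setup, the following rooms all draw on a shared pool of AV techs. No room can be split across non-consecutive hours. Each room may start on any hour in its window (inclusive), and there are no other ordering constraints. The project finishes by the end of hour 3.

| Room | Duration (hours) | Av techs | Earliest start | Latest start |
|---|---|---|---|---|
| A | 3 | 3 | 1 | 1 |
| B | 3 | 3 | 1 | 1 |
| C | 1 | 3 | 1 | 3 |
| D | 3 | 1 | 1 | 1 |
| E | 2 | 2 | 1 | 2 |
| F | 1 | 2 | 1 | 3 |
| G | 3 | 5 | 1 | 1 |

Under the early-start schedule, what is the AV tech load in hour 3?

At early start, hour 3 has: A, B, D, G.
Demand: 3 + 3 + 1 + 5 = 12.

12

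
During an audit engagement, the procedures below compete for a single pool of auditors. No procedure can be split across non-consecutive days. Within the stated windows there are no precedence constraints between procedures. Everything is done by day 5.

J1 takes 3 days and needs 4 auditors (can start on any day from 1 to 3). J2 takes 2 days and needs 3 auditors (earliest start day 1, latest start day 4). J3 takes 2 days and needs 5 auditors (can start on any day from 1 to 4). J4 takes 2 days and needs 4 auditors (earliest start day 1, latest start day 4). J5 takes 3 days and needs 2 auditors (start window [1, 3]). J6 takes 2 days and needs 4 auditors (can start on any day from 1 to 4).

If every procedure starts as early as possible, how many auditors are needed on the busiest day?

22

Early-start schedule: J1@1, J2@1, J3@1, J4@1, J5@1, J6@1.
Load per day: day 1: 22, day 2: 22, day 3: 6, day 4: 0, day 5: 0.
Peak is 22.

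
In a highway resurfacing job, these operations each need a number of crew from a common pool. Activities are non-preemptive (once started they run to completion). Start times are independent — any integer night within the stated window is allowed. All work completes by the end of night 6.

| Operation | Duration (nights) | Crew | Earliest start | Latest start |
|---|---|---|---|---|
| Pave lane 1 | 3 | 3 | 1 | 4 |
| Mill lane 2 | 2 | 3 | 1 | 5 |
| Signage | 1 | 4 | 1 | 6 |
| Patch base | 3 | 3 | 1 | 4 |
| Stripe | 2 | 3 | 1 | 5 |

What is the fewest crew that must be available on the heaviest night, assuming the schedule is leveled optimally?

6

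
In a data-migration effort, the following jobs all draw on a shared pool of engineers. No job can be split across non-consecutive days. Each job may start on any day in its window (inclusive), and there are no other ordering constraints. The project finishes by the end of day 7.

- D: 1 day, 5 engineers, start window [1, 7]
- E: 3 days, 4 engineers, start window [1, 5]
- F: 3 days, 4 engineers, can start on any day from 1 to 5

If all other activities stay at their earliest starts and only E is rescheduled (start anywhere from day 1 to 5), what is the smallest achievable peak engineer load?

9

E@1: d1:13  d2:8  d3:8  d4:0  d5:0  d6:0  d7:0 → peak 13
E@2: d1:9  d2:8  d3:8  d4:4  d5:0  d6:0  d7:0 → peak 9
E@3: d1:9  d2:4  d3:8  d4:4  d5:4  d6:0  d7:0 → peak 9
E@4: d1:9  d2:4  d3:4  d4:4  d5:4  d6:4  d7:0 → peak 9
E@5: d1:9  d2:4  d3:4  d4:0  d5:4  d6:4  d7:4 → peak 9
Best is E@2, peak 9.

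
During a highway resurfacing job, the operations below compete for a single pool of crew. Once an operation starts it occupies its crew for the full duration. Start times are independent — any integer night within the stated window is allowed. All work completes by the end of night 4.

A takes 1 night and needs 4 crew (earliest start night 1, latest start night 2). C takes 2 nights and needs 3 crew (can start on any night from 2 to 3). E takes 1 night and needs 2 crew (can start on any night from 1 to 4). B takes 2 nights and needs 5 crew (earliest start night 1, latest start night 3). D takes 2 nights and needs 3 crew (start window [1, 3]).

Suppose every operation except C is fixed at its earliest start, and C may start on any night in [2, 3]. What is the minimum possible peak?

14

C@2: n1:14  n2:11  n3:3  n4:0 → peak 14
C@3: n1:14  n2:8  n3:3  n4:3 → peak 14
Best is C@2, peak 14.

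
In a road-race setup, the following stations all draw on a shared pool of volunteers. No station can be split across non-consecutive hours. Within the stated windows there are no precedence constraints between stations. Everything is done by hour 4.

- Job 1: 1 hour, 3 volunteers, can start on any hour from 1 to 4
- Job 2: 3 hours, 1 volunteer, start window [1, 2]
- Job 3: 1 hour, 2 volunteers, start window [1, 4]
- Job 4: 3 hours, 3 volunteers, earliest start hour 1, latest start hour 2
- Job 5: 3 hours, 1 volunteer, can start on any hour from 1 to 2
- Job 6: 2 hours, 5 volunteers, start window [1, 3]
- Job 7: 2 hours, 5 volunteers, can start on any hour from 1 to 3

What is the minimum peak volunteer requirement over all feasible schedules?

10

Early-start (Job 1@1, Job 2@1, Job 3@1, Job 4@1, Job 5@1, Job 6@1, Job 7@1) gives peak 20: h1:20  h2:15  h3:5  h4:0.
Shift Job 3→4, Job 4→2, Job 7→3.
Schedule Job 1@1, Job 2@1, Job 3@4, Job 4@2, Job 5@1, Job 6@1, Job 7@3: h1:10  h2:10  h3:10  h4:10 — peak 10.
Total volunteer-hours = 40 over 4 hours ⇒ peak ≥ ⌈40/4⌉ = 10, so 10 is optimal.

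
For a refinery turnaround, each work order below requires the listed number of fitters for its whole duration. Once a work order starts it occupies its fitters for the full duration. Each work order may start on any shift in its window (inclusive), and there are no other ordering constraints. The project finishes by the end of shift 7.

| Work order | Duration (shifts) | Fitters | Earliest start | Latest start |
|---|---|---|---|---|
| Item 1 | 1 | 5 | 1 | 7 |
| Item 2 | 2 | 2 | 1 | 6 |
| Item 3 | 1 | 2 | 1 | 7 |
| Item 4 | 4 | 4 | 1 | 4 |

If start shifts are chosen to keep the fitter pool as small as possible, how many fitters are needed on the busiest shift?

5

Early-start (Item 1@1, Item 2@1, Item 3@1, Item 4@1) gives peak 13: s1:13  s2:6  s3:4  s4:4  s5:0  s6:0  s7:0.
Shift Item 2→2, Item 3→2, Item 4→4.
Schedule Item 1@1, Item 2@2, Item 3@2, Item 4@4: s1:5  s2:4  s3:2  s4:4  s5:4  s6:4  s7:4 — peak 5.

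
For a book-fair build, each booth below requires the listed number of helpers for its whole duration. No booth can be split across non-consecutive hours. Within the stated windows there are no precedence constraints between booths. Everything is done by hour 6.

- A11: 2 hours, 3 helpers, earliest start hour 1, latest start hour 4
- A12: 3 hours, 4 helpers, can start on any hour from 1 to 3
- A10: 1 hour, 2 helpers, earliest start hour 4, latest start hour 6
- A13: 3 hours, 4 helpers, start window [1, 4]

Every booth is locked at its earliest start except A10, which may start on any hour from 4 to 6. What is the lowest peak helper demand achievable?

A10@4: h1:11  h2:11  h3:8  h4:2  h5:0  h6:0 → peak 11
A10@5: h1:11  h2:11  h3:8  h4:0  h5:2  h6:0 → peak 11
A10@6: h1:11  h2:11  h3:8  h4:0  h5:0  h6:2 → peak 11
Best is A10@4, peak 11.

11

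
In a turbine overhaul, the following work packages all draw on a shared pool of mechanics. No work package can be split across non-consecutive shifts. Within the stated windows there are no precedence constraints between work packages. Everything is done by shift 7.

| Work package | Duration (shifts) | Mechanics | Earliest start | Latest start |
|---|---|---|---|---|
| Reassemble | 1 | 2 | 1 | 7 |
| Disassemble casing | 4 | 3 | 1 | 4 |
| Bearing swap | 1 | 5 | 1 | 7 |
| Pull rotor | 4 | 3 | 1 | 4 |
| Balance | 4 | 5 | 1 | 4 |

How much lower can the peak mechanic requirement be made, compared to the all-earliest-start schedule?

7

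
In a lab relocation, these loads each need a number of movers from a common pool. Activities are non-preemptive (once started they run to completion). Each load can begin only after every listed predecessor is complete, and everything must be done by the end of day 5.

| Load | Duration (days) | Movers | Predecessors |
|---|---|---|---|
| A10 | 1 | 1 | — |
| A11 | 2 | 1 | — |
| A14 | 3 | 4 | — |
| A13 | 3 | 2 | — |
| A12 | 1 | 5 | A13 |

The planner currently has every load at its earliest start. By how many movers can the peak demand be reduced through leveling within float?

Early-start peak: d1:8  d2:7  d3:6  d4:5  d5:0 ⇒ 8.
Leveled (A10@1, A11@4, A14@1, A13@2, A12@5): d1:5  d2:6  d3:6  d4:3  d5:6 ⇒ 6.
Reduction 8 − 6 = 2.

2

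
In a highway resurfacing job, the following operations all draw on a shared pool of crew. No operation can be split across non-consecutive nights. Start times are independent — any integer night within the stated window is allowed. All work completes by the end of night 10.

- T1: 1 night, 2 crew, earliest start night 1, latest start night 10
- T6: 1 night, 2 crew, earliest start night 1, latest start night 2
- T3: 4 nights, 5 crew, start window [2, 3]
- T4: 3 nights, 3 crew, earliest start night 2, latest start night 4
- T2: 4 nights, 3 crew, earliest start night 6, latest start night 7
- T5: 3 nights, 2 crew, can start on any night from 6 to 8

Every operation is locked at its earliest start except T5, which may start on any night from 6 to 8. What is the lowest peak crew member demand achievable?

8

T5@6: n1:4  n2:8  n3:8  n4:8  n5:5  n6:5  n7:5  n8:5  n9:3  n10:0 → peak 8
T5@7: n1:4  n2:8  n3:8  n4:8  n5:5  n6:3  n7:5  n8:5  n9:5  n10:0 → peak 8
T5@8: n1:4  n2:8  n3:8  n4:8  n5:5  n6:3  n7:3  n8:5  n9:5  n10:2 → peak 8
Best is T5@6, peak 8.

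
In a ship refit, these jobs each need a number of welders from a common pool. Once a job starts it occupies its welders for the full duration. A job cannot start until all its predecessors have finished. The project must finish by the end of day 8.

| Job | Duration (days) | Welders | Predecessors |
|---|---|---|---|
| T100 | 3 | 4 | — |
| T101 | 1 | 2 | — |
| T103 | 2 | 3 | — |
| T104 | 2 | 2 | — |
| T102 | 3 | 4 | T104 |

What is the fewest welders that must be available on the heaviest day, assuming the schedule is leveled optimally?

Early-start (T100@1, T101@1, T103@1, T104@1, T102@3) gives peak 11: d1:11  d2:9  d3:8  d4:4  d5:4  d6:0  d7:0  d8:0.
Shift T103→4, T104→2, T102→6.
Schedule T100@1, T101@1, T103@4, T104@2, T102@6: d1:6  d2:6  d3:6  d4:3  d5:3  d6:4  d7:4  d8:4 — peak 6.

6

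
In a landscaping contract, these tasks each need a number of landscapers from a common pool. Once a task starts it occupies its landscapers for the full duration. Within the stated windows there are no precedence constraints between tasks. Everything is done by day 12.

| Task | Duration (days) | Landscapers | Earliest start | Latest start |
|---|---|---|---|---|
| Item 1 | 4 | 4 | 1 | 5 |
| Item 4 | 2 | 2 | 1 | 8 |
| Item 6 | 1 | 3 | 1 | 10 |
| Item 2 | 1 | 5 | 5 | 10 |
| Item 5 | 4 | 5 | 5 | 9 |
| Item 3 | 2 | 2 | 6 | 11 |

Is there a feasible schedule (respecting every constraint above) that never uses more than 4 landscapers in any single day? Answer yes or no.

Total landscaper-days = 52; over 12 days the average is 52/12 > 4, so some day must exceed 4.

no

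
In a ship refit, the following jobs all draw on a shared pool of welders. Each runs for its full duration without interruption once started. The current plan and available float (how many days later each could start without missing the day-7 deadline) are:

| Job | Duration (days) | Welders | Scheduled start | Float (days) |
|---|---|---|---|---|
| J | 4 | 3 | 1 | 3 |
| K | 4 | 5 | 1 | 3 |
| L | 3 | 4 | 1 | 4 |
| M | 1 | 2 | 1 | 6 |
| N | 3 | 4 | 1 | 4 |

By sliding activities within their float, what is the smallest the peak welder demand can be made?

9

Early-start (J@1, K@1, L@1, M@1, N@1) gives peak 18: d1:18  d2:16  d3:16  d4:8  d5:0  d6:0  d7:0.
Shift K→4, N→5.
Schedule J@1, K@4, L@1, M@1, N@5: d1:9  d2:7  d3:7  d4:8  d5:9  d6:9  d7:9 — peak 9.
Total welder-days = 58 over 7 days ⇒ peak ≥ ⌈58/7⌉ = 9, so 9 is optimal.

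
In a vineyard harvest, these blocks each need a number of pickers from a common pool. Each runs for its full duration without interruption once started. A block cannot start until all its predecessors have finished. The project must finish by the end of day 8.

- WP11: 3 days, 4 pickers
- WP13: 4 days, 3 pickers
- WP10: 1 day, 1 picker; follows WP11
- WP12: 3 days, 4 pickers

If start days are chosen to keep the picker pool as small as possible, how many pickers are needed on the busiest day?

7

Early-start (WP11@1, WP13@1, WP10@4, WP12@1) gives peak 11: d1:11  d2:11  d3:11  d4:4  d5:0  d6:0  d7:0  d8:0.
Shift WP12→5.
Schedule WP11@1, WP13@1, WP10@4, WP12@5: d1:7  d2:7  d3:7  d4:4  d5:4  d6:4  d7:4  d8:0 — peak 7.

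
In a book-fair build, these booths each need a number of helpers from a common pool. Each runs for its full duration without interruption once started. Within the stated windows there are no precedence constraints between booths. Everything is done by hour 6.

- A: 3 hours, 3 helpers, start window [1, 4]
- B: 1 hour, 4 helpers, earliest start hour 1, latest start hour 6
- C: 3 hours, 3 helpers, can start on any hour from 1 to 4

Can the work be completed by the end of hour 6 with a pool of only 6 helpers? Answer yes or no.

yes

Schedule A@1, B@4, C@1: h1:6  h2:6  h3:6  h4:4  h5:0  h6:0 — peak 6 ≤ 6.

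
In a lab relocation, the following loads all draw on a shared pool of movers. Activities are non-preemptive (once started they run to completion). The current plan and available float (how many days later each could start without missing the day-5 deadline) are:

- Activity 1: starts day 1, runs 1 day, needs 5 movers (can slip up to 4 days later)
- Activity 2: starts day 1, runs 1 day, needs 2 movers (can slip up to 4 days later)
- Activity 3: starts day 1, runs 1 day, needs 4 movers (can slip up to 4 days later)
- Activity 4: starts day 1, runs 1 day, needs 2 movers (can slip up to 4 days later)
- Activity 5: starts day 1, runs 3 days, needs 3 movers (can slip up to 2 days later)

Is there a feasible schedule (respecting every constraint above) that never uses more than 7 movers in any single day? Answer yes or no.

Schedule Activity 1@1, Activity 2@2, Activity 3@5, Activity 4@3, Activity 5@2: d1:5  d2:5  d3:5  d4:3  d5:4 — peak 5 ≤ 7.

yes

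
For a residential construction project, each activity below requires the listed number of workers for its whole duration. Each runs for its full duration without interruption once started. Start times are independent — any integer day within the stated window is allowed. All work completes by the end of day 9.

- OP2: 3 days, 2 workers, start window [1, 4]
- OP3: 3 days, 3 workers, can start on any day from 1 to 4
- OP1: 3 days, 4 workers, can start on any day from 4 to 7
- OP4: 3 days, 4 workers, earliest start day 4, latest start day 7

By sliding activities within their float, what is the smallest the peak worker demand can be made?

Early-start (OP2@1, OP3@1, OP1@4, OP4@4) gives peak 8: d1:5  d2:5  d3:5  d4:8  d5:8  d6:8  d7:0  d8:0  d9:0.
Shift OP4→7.
Schedule OP2@1, OP3@1, OP1@4, OP4@7: d1:5  d2:5  d3:5  d4:4  d5:4  d6:4  d7:4  d8:4  d9:4 — peak 5.
Total worker-days = 39 over 9 days ⇒ peak ≥ ⌈39/9⌉ = 5, so 5 is optimal.

5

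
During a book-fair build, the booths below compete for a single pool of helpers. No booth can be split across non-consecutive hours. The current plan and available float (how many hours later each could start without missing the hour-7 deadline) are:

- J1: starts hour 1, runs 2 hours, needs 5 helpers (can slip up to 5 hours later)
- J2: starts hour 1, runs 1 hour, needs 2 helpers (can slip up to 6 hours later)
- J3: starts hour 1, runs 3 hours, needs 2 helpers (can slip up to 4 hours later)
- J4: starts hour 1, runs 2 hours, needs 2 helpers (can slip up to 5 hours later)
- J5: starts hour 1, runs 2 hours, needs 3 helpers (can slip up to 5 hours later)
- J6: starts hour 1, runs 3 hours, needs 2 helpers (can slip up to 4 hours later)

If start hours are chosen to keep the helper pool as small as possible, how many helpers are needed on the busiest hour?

6

Early-start (J1@1, J2@1, J3@1, J4@1, J5@1, J6@1) gives peak 16: h1:16  h2:14  h3:4  h4:0  h5:0  h6:0  h7:0.
Shift J2→3, J3→3, J4→3, J5→6, J6→4.
Schedule J1@1, J2@3, J3@3, J4@3, J5@6, J6@4: h1:5  h2:5  h3:6  h4:6  h5:4  h6:5  h7:3 — peak 6.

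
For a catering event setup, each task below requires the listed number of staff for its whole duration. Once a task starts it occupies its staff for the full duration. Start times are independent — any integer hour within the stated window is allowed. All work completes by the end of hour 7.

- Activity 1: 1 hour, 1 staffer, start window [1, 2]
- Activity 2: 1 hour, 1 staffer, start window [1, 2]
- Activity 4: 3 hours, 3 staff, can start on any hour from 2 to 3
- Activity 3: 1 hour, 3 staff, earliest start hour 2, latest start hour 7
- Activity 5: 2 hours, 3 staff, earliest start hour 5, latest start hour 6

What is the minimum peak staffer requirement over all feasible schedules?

3

Early-start (Activity 1@1, Activity 2@1, Activity 4@2, Activity 3@2, Activity 5@5) gives peak 6: h1:2  h2:6  h3:3  h4:3  h5:3  h6:3  h7:0.
Shift Activity 3→5, Activity 5→6.
Schedule Activity 1@1, Activity 2@1, Activity 4@2, Activity 3@5, Activity 5@6: h1:2  h2:3  h3:3  h4:3  h5:3  h6:3  h7:3 — peak 3.
Total staffer-hours = 20 over 7 hours ⇒ peak ≥ ⌈20/7⌉ = 3, so 3 is optimal.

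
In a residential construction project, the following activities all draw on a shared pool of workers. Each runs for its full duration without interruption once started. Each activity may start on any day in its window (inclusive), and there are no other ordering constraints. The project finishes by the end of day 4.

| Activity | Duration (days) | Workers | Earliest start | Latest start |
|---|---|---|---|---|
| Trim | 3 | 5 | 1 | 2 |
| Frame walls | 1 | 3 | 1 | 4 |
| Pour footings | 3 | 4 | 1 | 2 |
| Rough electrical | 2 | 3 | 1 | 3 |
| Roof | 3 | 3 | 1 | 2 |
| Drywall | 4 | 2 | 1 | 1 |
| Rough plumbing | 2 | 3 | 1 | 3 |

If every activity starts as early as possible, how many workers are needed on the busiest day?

23

Early-start schedule: Trim@1, Frame walls@1, Pour footings@1, Rough electrical@1, Roof@1, Drywall@1, Rough plumbing@1.
Load per day: day 1: 23, day 2: 20, day 3: 14, day 4: 2.
Peak is 23.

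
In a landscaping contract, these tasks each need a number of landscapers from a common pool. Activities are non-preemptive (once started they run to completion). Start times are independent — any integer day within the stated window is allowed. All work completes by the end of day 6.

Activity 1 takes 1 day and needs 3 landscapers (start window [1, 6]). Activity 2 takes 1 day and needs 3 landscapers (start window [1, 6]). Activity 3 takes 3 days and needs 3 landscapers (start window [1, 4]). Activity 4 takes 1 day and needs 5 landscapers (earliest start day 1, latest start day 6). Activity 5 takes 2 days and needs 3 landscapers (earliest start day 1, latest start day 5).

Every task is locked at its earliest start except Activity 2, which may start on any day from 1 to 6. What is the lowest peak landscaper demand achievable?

Activity 2@1: d1:17  d2:6  d3:3  d4:0  d5:0  d6:0 → peak 17
Activity 2@2: d1:14  d2:9  d3:3  d4:0  d5:0  d6:0 → peak 14
Activity 2@3: d1:14  d2:6  d3:6  d4:0  d5:0  d6:0 → peak 14
Activity 2@4: d1:14  d2:6  d3:3  d4:3  d5:0  d6:0 → peak 14
Activity 2@5: d1:14  d2:6  d3:3  d4:0  d5:3  d6:0 → peak 14
Activity 2@6: d1:14  d2:6  d3:3  d4:0  d5:0  d6:3 → peak 14
Best is Activity 2@2, peak 14.

14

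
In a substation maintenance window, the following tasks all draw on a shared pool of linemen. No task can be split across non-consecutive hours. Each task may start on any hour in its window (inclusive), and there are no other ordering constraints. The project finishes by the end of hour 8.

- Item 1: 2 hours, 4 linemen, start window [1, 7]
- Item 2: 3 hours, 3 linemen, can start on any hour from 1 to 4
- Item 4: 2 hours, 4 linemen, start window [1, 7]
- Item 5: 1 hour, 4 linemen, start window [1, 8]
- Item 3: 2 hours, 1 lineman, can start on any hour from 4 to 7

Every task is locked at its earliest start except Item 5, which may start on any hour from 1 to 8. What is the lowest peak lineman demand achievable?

11

Item 5@1: h1:15  h2:11  h3:3  h4:1  h5:1  h6:0  h7:0  h8:0 → peak 15
Item 5@2: h1:11  h2:15  h3:3  h4:1  h5:1  h6:0  h7:0  h8:0 → peak 15
Item 5@3: h1:11  h2:11  h3:7  h4:1  h5:1  h6:0  h7:0  h8:0 → peak 11
Item 5@4: h1:11  h2:11  h3:3  h4:5  h5:1  h6:0  h7:0  h8:0 → peak 11
Item 5@5: h1:11  h2:11  h3:3  h4:1  h5:5  h6:0  h7:0  h8:0 → peak 11
Item 5@6: h1:11  h2:11  h3:3  h4:1  h5:1  h6:4  h7:0  h8:0 → peak 11
Item 5@7: h1:11  h2:11  h3:3  h4:1  h5:1  h6:0  h7:4  h8:0 → peak 11
Item 5@8: h1:11  h2:11  h3:3  h4:1  h5:1  h6:0  h7:0  h8:4 → peak 11
Best is Item 5@3, peak 11.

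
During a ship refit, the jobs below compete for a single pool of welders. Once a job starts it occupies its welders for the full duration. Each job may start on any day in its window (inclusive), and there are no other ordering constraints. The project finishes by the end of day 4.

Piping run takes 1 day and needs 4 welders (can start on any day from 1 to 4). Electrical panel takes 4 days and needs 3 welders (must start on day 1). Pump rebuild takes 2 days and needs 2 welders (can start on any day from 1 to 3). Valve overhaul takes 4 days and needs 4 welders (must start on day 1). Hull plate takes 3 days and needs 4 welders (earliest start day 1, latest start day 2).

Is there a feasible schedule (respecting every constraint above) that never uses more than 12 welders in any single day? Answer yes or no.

The minimum achievable peak is 13; 12 < 13, so no feasible schedule stays within the cap.

no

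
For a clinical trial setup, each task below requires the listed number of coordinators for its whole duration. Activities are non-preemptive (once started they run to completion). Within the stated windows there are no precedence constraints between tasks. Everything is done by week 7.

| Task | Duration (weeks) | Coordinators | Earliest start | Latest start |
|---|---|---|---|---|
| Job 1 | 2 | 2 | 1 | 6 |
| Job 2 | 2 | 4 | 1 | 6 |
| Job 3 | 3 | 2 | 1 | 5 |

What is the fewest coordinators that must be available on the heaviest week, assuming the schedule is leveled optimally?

4

Early-start (Job 1@1, Job 2@1, Job 3@1) gives peak 8: w1:8  w2:8  w3:2  w4:0  w5:0  w6:0  w7:0.
Shift Job 2→3, Job 3→5.
Schedule Job 1@1, Job 2@3, Job 3@5: w1:2  w2:2  w3:4  w4:4  w5:2  w6:2  w7:2 — peak 4.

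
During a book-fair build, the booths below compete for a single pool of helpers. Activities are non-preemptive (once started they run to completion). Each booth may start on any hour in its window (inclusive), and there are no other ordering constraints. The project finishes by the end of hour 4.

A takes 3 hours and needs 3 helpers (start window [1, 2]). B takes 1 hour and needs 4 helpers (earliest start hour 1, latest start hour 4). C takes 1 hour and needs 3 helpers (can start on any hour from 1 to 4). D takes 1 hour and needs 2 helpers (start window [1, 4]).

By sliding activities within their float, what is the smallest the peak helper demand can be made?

Early-start (A@1, B@1, C@1, D@1) gives peak 12: h1:12  h2:3  h3:3  h4:0.
Shift B→4, D→2.
Schedule A@1, B@4, C@1, D@2: h1:6  h2:5  h3:3  h4:4 — peak 6.

6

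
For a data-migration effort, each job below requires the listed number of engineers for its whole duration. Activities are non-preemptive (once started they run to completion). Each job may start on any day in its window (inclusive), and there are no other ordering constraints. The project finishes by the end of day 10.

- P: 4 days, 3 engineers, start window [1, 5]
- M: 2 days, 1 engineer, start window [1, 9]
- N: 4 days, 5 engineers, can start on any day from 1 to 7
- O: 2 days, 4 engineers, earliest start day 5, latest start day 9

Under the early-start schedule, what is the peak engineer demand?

9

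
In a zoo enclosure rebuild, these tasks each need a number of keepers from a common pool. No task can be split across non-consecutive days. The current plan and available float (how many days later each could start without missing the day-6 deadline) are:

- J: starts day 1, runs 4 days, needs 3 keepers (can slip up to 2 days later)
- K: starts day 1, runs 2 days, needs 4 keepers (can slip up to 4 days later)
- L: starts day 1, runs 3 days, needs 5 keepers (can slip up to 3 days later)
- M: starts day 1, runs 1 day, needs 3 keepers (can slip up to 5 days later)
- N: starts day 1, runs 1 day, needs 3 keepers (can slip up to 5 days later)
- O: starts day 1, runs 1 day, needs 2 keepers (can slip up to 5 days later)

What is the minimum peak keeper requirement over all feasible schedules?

8

Early-start (J@1, K@1, L@1, M@1, N@1, O@1) gives peak 20: d1:20  d2:12  d3:8  d4:3  d5:0  d6:0.
Shift L→3, M→5, N→6, O→6.
Schedule J@1, K@1, L@3, M@5, N@6, O@6: d1:7  d2:7  d3:8  d4:8  d5:8  d6:5 — peak 8.
Total keeper-days = 43 over 6 days ⇒ peak ≥ ⌈43/6⌉ = 8, so 8 is optimal.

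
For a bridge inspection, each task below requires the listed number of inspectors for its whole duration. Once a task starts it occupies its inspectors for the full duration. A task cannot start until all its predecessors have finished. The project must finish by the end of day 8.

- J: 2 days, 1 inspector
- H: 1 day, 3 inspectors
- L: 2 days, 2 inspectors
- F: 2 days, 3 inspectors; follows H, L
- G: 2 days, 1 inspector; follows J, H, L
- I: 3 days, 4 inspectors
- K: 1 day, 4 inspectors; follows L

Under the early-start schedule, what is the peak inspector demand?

Early-start schedule: J@1, H@1, L@1, F@3, G@3, I@1, K@3.
Load per day: day 1: 10, day 2: 7, day 3: 12, day 4: 4, day 5: 0, day 6: 0, day 7: 0, day 8: 0.
Peak is 12.

12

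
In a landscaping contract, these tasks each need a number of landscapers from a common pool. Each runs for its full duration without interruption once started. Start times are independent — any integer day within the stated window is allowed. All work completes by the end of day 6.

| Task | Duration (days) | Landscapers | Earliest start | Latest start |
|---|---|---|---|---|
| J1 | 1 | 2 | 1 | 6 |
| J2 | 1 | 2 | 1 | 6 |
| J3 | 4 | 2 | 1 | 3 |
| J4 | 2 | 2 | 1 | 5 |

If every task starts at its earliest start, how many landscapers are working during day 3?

At early start, day 3 has: J3.
Demand: 2 = 2.

2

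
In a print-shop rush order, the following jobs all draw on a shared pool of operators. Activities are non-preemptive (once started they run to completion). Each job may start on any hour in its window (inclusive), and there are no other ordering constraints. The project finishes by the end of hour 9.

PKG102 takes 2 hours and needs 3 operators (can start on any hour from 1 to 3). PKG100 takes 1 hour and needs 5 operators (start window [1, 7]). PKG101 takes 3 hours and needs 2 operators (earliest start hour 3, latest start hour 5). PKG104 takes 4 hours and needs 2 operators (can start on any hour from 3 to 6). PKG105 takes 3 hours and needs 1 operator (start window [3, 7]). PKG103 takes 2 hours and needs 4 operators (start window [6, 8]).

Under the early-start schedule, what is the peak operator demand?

Early-start schedule: PKG102@1, PKG100@1, PKG101@3, PKG104@3, PKG105@3, PKG103@6.
Load per hour: hour 1: 8, hour 2: 3, hour 3: 5, hour 4: 5, hour 5: 5, hour 6: 6, hour 7: 4, hour 8: 0, hour 9: 0.
Peak is 8.

8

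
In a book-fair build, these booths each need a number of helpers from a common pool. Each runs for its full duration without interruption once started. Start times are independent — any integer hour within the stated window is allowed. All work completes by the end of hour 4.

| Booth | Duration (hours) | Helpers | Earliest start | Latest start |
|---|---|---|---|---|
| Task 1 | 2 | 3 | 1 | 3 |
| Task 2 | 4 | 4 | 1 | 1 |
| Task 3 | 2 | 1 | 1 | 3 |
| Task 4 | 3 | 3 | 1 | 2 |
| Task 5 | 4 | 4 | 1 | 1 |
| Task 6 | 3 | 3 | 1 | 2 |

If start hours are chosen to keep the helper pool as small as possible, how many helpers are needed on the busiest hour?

17

Early-start (Task 1@1, Task 2@1, Task 3@1, Task 4@1, Task 5@1, Task 6@1) gives peak 18: h1:18  h2:18  h3:14  h4:8.
Shift Task 3→3.
Schedule Task 1@1, Task 2@1, Task 3@3, Task 4@1, Task 5@1, Task 6@1: h1:17  h2:17  h3:15  h4:9 — peak 17.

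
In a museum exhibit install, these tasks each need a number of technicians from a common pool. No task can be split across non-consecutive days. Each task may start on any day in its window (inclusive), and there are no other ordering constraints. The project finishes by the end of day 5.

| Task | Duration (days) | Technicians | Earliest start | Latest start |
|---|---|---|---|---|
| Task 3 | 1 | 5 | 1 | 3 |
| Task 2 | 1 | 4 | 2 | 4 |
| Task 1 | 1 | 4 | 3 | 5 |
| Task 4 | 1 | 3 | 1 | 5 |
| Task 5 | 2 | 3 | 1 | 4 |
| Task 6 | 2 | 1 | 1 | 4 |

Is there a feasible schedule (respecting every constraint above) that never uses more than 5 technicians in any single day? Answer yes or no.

no

The minimum achievable peak is 6; 5 < 6, so no feasible schedule stays within the cap.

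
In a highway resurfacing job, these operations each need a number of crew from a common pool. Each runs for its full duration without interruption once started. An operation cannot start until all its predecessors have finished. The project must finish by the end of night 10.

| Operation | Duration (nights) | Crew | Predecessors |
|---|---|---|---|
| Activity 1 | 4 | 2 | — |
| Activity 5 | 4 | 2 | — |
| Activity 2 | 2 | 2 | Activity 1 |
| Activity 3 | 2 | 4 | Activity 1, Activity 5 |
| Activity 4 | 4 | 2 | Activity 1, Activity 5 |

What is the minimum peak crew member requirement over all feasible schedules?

Early-start (Activity 1@1, Activity 5@1, Activity 2@5, Activity 3@5, Activity 4@5) gives peak 8: n1:4  n2:4  n3:4  n4:4  n5:8  n6:8  n7:2  n8:2  n9:0  n10:0.
Shift Activity 3→9.
Schedule Activity 1@1, Activity 5@1, Activity 2@5, Activity 3@9, Activity 4@5: n1:4  n2:4  n3:4  n4:4  n5:4  n6:4  n7:2  n8:2  n9:4  n10:4 — peak 4.
Total crew member-nights = 36 over 10 nights ⇒ peak ≥ ⌈36/10⌉ = 4, so 4 is optimal.

4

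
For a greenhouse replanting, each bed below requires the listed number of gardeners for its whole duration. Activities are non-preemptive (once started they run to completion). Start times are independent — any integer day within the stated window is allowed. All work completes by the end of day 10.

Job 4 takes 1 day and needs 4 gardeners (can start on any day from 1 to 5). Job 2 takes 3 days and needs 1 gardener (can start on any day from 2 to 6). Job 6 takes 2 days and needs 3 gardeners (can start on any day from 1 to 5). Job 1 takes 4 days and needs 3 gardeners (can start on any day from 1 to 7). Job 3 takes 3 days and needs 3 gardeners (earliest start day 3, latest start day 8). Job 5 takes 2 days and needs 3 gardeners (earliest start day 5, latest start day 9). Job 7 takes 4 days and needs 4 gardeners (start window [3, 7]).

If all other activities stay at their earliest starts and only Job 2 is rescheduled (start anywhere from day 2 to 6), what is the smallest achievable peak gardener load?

10

Job 2@2: d1:10  d2:7  d3:11  d4:11  d5:10  d6:7  d7:0  d8:0  d9:0  d10:0 → peak 11
Job 2@3: d1:10  d2:6  d3:11  d4:11  d5:11  d6:7  d7:0  d8:0  d9:0  d10:0 → peak 11
Job 2@4: d1:10  d2:6  d3:10  d4:11  d5:11  d6:8  d7:0  d8:0  d9:0  d10:0 → peak 11
Job 2@5: d1:10  d2:6  d3:10  d4:10  d5:11  d6:8  d7:1  d8:0  d9:0  d10:0 → peak 11
Job 2@6: d1:10  d2:6  d3:10  d4:10  d5:10  d6:8  d7:1  d8:1  d9:0  d10:0 → peak 10
Best is Job 2@6, peak 10.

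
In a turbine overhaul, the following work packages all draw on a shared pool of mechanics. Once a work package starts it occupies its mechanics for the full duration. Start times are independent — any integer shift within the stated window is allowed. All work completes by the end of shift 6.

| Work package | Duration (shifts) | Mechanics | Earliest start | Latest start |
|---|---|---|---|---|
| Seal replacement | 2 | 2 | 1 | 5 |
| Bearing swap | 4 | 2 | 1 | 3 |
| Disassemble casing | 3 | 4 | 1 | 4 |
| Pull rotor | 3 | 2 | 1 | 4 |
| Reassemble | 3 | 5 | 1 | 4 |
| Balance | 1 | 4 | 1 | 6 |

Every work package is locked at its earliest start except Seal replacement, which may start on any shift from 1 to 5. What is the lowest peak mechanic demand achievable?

Seal replacement@1: s1:19  s2:15  s3:13  s4:2  s5:0  s6:0 → peak 19
Seal replacement@2: s1:17  s2:15  s3:15  s4:2  s5:0  s6:0 → peak 17
Seal replacement@3: s1:17  s2:13  s3:15  s4:4  s5:0  s6:0 → peak 17
Seal replacement@4: s1:17  s2:13  s3:13  s4:4  s5:2  s6:0 → peak 17
Seal replacement@5: s1:17  s2:13  s3:13  s4:2  s5:2  s6:2 → peak 17
Best is Seal replacement@2, peak 17.

17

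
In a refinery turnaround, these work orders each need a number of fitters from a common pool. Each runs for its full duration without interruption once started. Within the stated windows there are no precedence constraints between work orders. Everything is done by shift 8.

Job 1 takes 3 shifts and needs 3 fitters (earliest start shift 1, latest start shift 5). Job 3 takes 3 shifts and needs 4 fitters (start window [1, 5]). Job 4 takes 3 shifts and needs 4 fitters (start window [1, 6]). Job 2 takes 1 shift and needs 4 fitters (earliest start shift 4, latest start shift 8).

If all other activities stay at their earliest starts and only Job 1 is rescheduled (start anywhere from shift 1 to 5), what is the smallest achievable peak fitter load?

8

Job 1@1: s1:11  s2:11  s3:11  s4:4  s5:0  s6:0  s7:0  s8:0 → peak 11
Job 1@2: s1:8  s2:11  s3:11  s4:7  s5:0  s6:0  s7:0  s8:0 → peak 11
Job 1@3: s1:8  s2:8  s3:11  s4:7  s5:3  s6:0  s7:0  s8:0 → peak 11
Job 1@4: s1:8  s2:8  s3:8  s4:7  s5:3  s6:3  s7:0  s8:0 → peak 8
Job 1@5: s1:8  s2:8  s3:8  s4:4  s5:3  s6:3  s7:3  s8:0 → peak 8
Best is Job 1@4, peak 8.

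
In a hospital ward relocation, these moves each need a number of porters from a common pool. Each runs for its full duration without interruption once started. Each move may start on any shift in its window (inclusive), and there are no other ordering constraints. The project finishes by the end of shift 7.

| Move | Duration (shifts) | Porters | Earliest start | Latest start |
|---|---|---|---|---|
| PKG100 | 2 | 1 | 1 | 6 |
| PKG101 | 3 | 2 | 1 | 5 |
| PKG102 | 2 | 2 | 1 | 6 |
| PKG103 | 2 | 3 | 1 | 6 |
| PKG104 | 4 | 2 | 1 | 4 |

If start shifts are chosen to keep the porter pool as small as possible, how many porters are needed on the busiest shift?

Early-start (PKG100@1, PKG101@1, PKG102@1, PKG103@1, PKG104@1) gives peak 10: s1:10  s2:10  s3:4  s4:2  s5:0  s6:0  s7:0.
Shift PKG101→3, PKG102→6, PKG104→3.
Schedule PKG100@1, PKG101@3, PKG102@6, PKG103@1, PKG104@3: s1:4  s2:4  s3:4  s4:4  s5:4  s6:4  s7:2 — peak 4.
Total porter-shifts = 26 over 7 shifts ⇒ peak ≥ ⌈26/7⌉ = 4, so 4 is optimal.

4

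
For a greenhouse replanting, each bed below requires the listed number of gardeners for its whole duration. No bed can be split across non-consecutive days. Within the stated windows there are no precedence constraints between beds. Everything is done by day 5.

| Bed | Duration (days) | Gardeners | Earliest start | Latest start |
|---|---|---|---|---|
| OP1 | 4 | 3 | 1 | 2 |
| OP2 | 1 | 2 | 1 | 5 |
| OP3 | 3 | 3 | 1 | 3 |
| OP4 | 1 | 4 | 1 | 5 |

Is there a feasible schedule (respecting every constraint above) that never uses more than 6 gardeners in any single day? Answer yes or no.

Schedule OP1@1, OP2@1, OP3@2, OP4@5: d1:5  d2:6  d3:6  d4:6  d5:4 — peak 6 ≤ 6.

yes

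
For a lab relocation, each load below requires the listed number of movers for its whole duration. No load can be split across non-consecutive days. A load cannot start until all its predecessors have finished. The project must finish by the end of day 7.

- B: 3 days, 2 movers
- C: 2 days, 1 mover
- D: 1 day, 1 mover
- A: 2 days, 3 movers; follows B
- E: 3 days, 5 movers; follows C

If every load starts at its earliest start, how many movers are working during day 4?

At early start, day 4 has: A, E.
Demand: 3 + 5 = 8.

8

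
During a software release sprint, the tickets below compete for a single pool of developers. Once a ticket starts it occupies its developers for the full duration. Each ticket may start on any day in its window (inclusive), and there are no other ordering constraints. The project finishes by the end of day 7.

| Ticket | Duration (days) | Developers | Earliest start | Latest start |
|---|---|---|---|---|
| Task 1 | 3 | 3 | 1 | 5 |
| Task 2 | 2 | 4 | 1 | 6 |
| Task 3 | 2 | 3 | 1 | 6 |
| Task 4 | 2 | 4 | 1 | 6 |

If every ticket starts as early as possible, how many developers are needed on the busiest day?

Early-start schedule: Task 1@1, Task 2@1, Task 3@1, Task 4@1.
Load per day: day 1: 14, day 2: 14, day 3: 3, day 4: 0, day 5: 0, day 6: 0, day 7: 0.
Peak is 14.

14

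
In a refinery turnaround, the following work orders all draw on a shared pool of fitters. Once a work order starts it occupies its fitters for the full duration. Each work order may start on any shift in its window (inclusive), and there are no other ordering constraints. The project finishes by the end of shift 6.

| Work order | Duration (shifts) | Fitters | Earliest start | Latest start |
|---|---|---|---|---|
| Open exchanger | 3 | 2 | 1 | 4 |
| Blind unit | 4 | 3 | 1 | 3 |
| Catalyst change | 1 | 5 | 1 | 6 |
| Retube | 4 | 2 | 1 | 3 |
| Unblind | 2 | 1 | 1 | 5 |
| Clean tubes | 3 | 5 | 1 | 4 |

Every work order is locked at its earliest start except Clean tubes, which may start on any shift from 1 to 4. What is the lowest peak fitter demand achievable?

13

Clean tubes@1: s1:18  s2:13  s3:12  s4:5  s5:0  s6:0 → peak 18
Clean tubes@2: s1:13  s2:13  s3:12  s4:10  s5:0  s6:0 → peak 13
Clean tubes@3: s1:13  s2:8  s3:12  s4:10  s5:5  s6:0 → peak 13
Clean tubes@4: s1:13  s2:8  s3:7  s4:10  s5:5  s6:5 → peak 13
Best is Clean tubes@2, peak 13.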